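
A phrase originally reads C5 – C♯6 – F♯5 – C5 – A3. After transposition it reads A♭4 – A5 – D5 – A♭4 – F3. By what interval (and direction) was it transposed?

down a major third

Take the first pair: C5 → Ab4. C to A spans 3 letter names, so the interval is some kind of third.
Ab4 to C5 is 4 semitones, which makes it a major third; the second version is lower, so the direction is down.
Checking another pair — A3 → F3 — gives the same interval.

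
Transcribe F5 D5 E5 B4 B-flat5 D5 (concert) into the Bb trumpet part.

G5 E5 F#5 C#5 C6 E5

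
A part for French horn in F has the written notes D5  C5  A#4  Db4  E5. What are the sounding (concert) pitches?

G4 F4 D#4 Gb3 A4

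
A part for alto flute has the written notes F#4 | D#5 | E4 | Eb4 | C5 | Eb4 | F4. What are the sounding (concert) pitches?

The alto flute sounds a perfect fourth below written, so transpose each written note down a perfect fourth.
F#4 gives C#4
D#5 gives A#4
E4 gives B3
Eb4 gives Bb3
C5 gives G4
Eb4 gives Bb3
F4 gives C4

C#4 A#4 B3 Bb3 G4 Bb3 C4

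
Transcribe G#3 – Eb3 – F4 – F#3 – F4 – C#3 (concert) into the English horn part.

Written C4 sounds as F3 on the English horn, so concert pitches are written a perfect fifth up.
G#3 → D#4
Eb3 → Bb3
F4 → C5
F#3 → C#4
F4 → C5
C#3 → G#3

D#4 Bb3 C5 C#4 C5 G#3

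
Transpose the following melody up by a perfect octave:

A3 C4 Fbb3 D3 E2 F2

A4 C5 Fbb4 D4 E3 F3

A3 becomes A4
C4 becomes C5
Fbb3 becomes Fbb4
D3 becomes D4
E2 becomes E3
F2 becomes F3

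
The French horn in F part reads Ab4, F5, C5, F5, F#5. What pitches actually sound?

Db4 Bb4 F4 Bb4 B4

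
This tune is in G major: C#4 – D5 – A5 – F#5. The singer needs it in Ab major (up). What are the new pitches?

From G up to Ab is a minor second; apply that to each pitch.
C#4 → D4
D5 → Eb5
A5 → Bb5
F#5 → G5

D4 Eb5 Bb5 G5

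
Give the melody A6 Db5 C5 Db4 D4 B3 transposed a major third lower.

F6 Bbb4 Ab4 Bbb3 Bb3 G3

A major third down from A6 gives F6.
Db5 down a major third is Bbb4.
C5 down a major third is Ab4.
Db4: a third down reaches B, and 4 semitones makes it Bbb3.
D4 down a major third is Bb3.
B3: a third down reaches G, and 4 semitones makes it G3.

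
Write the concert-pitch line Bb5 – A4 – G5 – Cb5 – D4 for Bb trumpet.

C6 B4 A5 Db5 E4

The Bb trumpet sounds a major second below written, so the written part must be a major second above concert — transpose each note up.
Bb5 → C6
A4 → B4
G5 → A5
Cb5 → Db5
D4 → E4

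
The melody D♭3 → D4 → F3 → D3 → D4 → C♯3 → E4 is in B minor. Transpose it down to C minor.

Ebb2 Eb3 Gb2 Eb2 Eb3 D2 F3

B minor to C minor down is a major seventh, so every note moves down by that interval.
Db3 -> Ebb2
D4 -> Eb3
F3 -> Gb2
D3 -> Eb2
D4 -> Eb3
C#3 -> D2
E4 -> F3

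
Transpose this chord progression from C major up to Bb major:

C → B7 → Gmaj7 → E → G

Bb A7 Fmaj7 D F

C major up to Bb major is a minor seventh; each chord root moves by that interval while the quality stays the same.
C: root C up a minor seventh → Bb, giving Bb.
B7: root B up a minor seventh → A, giving A7.
Gmaj7: root G up a minor seventh → F, giving Fmaj7.
E: root E up a minor seventh → D, giving D.
G: root G up a minor seventh → F, giving F.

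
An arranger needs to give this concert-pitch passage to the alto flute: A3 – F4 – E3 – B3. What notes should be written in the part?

D4 Bb4 A3 E4

Written C4 sounds as G3 on the alto flute, so concert pitches are written a perfect fourth up.
A3 becomes D4
F4 becomes Bb4
E3 becomes A3
B3 becomes E4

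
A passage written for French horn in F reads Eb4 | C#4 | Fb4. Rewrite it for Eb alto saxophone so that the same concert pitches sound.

F4 D#4 Gb4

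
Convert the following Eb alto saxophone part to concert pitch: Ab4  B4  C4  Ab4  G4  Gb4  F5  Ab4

The Eb alto saxophone sounds a major sixth below written, so transpose each written note down a major sixth.
Ab4 -> Cb4
B4 -> D4
C4 -> Eb3
Ab4 -> Cb4
G4 -> Bb3
Gb4 -> Bbb3
F5 -> Ab4
Ab4 -> Cb4

Cb4 D4 Eb3 Cb4 Bb3 Bbb3 Ab4 Cb4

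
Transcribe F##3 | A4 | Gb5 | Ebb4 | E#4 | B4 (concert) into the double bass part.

Written C4 sounds as C3 on the double bass, so concert pitches are written a perfect octave up.
F##3 becomes F##4
A4 becomes A5
Gb5 becomes Gb6
Ebb4 becomes Ebb5
E#4 becomes E#5
B4 becomes B5

F##4 A5 Gb6 Ebb5 E#5 B5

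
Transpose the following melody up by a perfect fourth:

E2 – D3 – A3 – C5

A2 G3 D4 F5

A perfect fourth up from E2 gives A2.
D3: a fourth up reaches G, and 5 semitones makes it G3.
A3 up a perfect fourth is D4.
C5 up a perfect fourth is F5.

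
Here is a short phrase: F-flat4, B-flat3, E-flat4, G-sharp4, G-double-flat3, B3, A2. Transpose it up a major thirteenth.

Db6 G5 C6 E#6 Ebb5 G#5 F#4

Fb4: a thirteenth up reaches D, and 21 semitones makes it Db6.
Bb3: a thirteenth up reaches G, and 21 semitones makes it G5.
Eb4: a thirteenth up reaches C, and 21 semitones makes it C6.
G#4 up a major thirteenth is E#6.
Gbb3: a thirteenth up reaches E, and 21 semitones makes it Ebb5.
A major thirteenth up from B3 gives G#5.
A2 up a major thirteenth is F#4.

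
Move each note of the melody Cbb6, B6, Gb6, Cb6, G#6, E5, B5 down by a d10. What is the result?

Cbb6 down a diminished tenth is Ab4.
B6: a tenth down reaches G, and 14 semitones makes it G##5.
Gb6: a tenth down reaches E, and 14 semitones makes it E5.
Cb6 down a diminished tenth is A4.
G#6 down a diminished tenth is E##5.
A diminished tenth down from E5 gives C##4.
B5 down a diminished tenth is G##4.

Ab4 G##5 E5 A4 E##5 C##4 G##4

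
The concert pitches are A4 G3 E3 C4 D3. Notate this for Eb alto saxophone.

F#5 E4 C#4 A4 B3

Written C4 sounds as Eb3 on the Eb alto saxophone, so concert pitches are written a major sixth up.
A4 → F#5
G3 → E4
E3 → C#4
C4 → A4
D3 → B3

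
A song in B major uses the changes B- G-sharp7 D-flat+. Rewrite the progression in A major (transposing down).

A- F#7 Cb+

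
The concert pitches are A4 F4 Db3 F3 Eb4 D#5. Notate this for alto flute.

D5 Bb4 Gb3 Bb3 Ab4 G#5

The alto flute sounds a perfect fourth below written, so the written part must be a perfect fourth above concert — transpose each note up.
A4 becomes D5
F4 becomes Bb4
Db3 becomes Gb3
F3 becomes Bb3
Eb4 becomes Ab4
D#5 becomes G#5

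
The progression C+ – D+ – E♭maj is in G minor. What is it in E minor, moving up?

A+ B+ Cmaj

G minor up to E minor is a major sixth; each chord root moves by that interval while the quality stays the same.
C+: root C up a major sixth → A, giving A+.
D+: root D up a major sixth → B, giving B+.
E♭maj: root E♭ up a major sixth → C, giving Cmaj.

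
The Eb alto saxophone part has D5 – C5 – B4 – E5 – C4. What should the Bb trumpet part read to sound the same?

G4 F4 E4 A4 F3

First find concert pitch: the Eb alto saxophone sounds a major sixth below written, so D5 C5 B4 E5 C4 sounds F4 Eb4 D4 G4 Eb3.
Then write for Bb trumpet: it sounds a major second below written, so the part must be a major second above concert.
F4 → G4
Eb4 → F4
D4 → E4
G4 → A4
Eb3 → F3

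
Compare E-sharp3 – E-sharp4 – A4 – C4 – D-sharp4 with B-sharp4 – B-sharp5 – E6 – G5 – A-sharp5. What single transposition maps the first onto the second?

up a perfect twelfth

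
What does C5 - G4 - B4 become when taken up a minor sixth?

Ab5 Eb5 G5

C5 gives Ab5
G4 gives Eb5
B4 gives G5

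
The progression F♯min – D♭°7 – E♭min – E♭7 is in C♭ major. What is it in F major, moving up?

B#min G°7 Amin A7

C♭ major up to F major is an augmented fourth; each chord root moves by that interval while the quality stays the same.
F♯min: root F♯ up an augmented fourth → B#, giving B#min.
D♭°7: root D♭ up an augmented fourth → G, giving G°7.
E♭min: root E♭ up an augmented fourth → A, giving Amin.
E♭7: root E♭ up an augmented fourth → A, giving A7.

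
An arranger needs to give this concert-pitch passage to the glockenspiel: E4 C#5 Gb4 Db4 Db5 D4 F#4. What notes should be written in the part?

E2 C#3 Gb2 Db2 Db3 D2 F#2

The glockenspiel sounds a perfect fifteenth above written, so the written part must be a perfect fifteenth below concert — transpose each note down.
E4 gives E2
C#5 gives C#3
Gb4 gives Gb2
Db4 gives Db2
Db5 gives Db3
D4 gives D2
F#4 gives F#2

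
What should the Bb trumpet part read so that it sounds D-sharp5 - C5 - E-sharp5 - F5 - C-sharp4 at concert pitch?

E#5 D5 F##5 G5 D#4

Written C4 sounds as Bb3 on the Bb trumpet, so concert pitches are written a major second up.
D#5 becomes E#5
C5 becomes D5
E#5 becomes F##5
F5 becomes G5
C#4 becomes D#4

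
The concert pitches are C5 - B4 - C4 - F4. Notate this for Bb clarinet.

The Bb clarinet sounds a major second below written, so the written part must be a major second above concert — transpose each note up.
C5 -> D5
B4 -> C#5
C4 -> D4
F4 -> G4

D5 C#5 D4 G4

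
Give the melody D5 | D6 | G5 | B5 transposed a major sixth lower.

D5 -> F4
D6 -> F5
G5 -> Bb4
B5 -> D5

F4 F5 Bb4 D5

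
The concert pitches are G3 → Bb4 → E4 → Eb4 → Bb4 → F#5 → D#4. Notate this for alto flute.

Written C4 sounds as G3 on the alto flute, so concert pitches are written a perfect fourth up.
G3 gives C4
Bb4 gives Eb5
E4 gives A4
Eb4 gives Ab4
Bb4 gives Eb5
F#5 gives B5
D#4 gives G#4

C4 Eb5 A4 Ab4 Eb5 B5 G#4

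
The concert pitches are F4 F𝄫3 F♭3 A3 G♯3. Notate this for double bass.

Written C4 sounds as C3 on the double bass, so concert pitches are written a perfect octave up.
F4 → F5
Fbb3 → Fbb4
Fb3 → Fb4
A3 → A4
G#3 → G#4

F5 Fbb4 Fb4 A4 G#4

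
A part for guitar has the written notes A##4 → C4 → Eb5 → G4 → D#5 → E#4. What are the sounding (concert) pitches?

A##3 C3 Eb4 G3 D#4 E#3

Written C4 on the guitar sounds as C3, a perfect octave lower; apply that shift to every note.
A##4 gives A##3
C4 gives C3
Eb5 gives Eb4
G4 gives G3
D#5 gives D#4
E#4 gives E#3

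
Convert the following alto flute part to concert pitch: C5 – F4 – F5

G4 C4 C5

The alto flute sounds a perfect fourth below written, so transpose each written note down a perfect fourth.
C5 → G4
F4 → C4
F5 → C5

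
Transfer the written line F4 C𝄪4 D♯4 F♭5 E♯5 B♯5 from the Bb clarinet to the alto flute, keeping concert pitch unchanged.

Ab4 E#4 F#4 Abb5 G#5 D#6

First find concert pitch: the Bb clarinet sounds a major second below written, so F4 C𝄪4 D♯4 F♭5 E♯5 B♯5 sounds Eb4 B#3 C#4 Ebb5 D#5 A#5.
Then write for alto flute: it sounds a perfect fourth below written, so the part must be a perfect fourth above concert.
Eb4 → Ab4
B#3 → E#4
C#4 → F#4
Ebb5 → Abb5
D#5 → G#5
A#5 → D#6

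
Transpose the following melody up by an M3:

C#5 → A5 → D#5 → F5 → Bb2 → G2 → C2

A major third up from C#5 gives E#5.
A5: a third up reaches C, and 4 semitones makes it C#6.
D#5 up a major third is F##5.
A major third up from F5 gives A5.
A major third up from Bb2 gives D3.
A major third up from G2 gives B2.
A major third up from C2 gives E2.

E#5 C#6 F##5 A5 D3 B2 E2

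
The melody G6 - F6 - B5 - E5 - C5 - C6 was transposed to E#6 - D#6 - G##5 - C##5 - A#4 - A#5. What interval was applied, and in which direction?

down a diminished third

From G6 to E#6 is 3 letter names — a third of some quality.
E#6 to G6 is 2 semitones, which makes it a diminished third; the second version is lower, so the direction is down.
Checking another pair — C6 → A#5 — gives the same interval.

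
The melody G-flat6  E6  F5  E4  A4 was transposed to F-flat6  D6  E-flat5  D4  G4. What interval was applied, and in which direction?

From Gb6 to Fb6 is 2 letter names — a second of some quality.
Fb6 to Gb6 is 2 semitones, which makes it a major second; the second version is lower, so the direction is down.
Checking another pair — A4 → G4 — gives the same interval.

down a major second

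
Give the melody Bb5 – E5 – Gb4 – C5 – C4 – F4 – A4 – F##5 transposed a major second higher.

Bb5 up a major second is C6.
E5 up a major second is F#5.
Gb4 up a major second is Ab4.
A major second up from C5 gives D5.
C4 up a major second is D4.
A major second up from F4 gives G4.
A major second up from A4 gives B4.
F##5 up a major second is G##5.

C6 F#5 Ab4 D5 D4 G4 B4 G##5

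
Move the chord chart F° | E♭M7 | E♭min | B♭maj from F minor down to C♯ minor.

C#° BM7 Bmin F#maj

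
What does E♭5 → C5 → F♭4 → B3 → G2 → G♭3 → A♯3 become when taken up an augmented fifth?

B5 G#5 C5 F##4 D#3 D4 E##4

Eb5 up an augmented fifth is B5.
An augmented fifth up from C5 gives G#5.
An augmented fifth up from Fb4 gives C5.
B3: a fifth up reaches F, and 8 semitones makes it F##4.
G2: a fifth up reaches D, and 8 semitones makes it D#3.
Gb3 up an augmented fifth is D4.
A#3 up an augmented fifth is E##4.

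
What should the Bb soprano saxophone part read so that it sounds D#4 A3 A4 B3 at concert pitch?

Written C4 sounds as Bb3 on the Bb soprano saxophone, so concert pitches are written a major second up.
D#4 gives E#4
A3 gives B3
A4 gives B4
B3 gives C#4

E#4 B3 B4 C#4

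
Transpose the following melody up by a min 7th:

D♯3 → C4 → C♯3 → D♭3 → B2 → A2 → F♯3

C#4 Bb4 B3 Cb4 A3 G3 E4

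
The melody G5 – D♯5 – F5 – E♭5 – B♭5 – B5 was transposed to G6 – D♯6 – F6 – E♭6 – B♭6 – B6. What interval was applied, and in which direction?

Take the first pair: G5 → G6. G to G spans 8 letter names, so the interval is some kind of octave.
G5 to G6 is 12 semitones, which makes it a perfect octave; the second version is higher, so the direction is up.
Checking another pair — B5 → B6 — gives the same interval.

up a perfect octave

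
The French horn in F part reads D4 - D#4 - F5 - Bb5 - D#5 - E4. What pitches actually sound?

The French horn in F sounds a perfect fifth below written, so transpose each written note down a perfect fifth.
D4 gives G3
D#4 gives G#3
F5 gives Bb4
Bb5 gives Eb5
D#5 gives G#4
E4 gives A3

G3 G#3 Bb4 Eb5 G#4 A3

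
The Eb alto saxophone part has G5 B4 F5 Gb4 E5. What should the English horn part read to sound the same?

F5 A4 Eb5 Fb4 D5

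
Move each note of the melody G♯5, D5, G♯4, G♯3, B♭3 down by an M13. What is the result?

B3 F3 B2 B1 Db2

G#5: a thirteenth down reaches B, and 21 semitones makes it B3.
D5: a thirteenth down reaches F, and 21 semitones makes it F3.
G#4 down a major thirteenth is B2.
G#3 down a major thirteenth is B1.
Bb3 down a major thirteenth is Db2.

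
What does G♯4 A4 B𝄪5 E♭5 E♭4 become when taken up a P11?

C#6 D6 E##7 Ab6 Ab5

G#4 up a perfect eleventh is C#6.
A4 up a perfect eleventh is D6.
B##5 up a perfect eleventh is E##7.
A perfect eleventh up from Eb5 gives Ab6.
Eb4: an eleventh up reaches A, and 17 semitones makes it Ab5.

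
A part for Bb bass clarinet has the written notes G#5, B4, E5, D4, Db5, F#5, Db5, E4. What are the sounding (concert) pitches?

Written C4 on the Bb bass clarinet sounds as Bb2, a major ninth lower; apply that shift to every note.
G#5 -> F#4
B4 -> A3
E5 -> D4
D4 -> C3
Db5 -> Cb4
F#5 -> E4
Db5 -> Cb4
E4 -> D3

F#4 A3 D4 C3 Cb4 E4 Cb4 D3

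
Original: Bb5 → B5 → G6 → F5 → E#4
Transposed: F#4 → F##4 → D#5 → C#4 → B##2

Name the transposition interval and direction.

From Bb5 to F#4 is 11 letter names — an eleventh of some quality.
F#4 to Bb5 is 16 semitones, which makes it a diminished eleventh; the second version is lower, so the direction is down.
Checking another pair — E#4 → B##2 — gives the same interval.

down a diminished eleventh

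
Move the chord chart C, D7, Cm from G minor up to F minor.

Bb C7 Bbm

G minor up to F minor is a minor seventh; each chord root moves by that interval while the quality stays the same.
C: root C up a minor seventh → Bb, giving Bb.
D7: root D up a minor seventh → C, giving C7.
Cm: root C up a minor seventh → Bb, giving Bbm.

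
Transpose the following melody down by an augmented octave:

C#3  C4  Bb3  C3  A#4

C#3: an octave down reaches C, and 13 semitones makes it C2.
An augmented octave down from C4 gives Cb3.
Bb3: an octave down reaches B, and 13 semitones makes it Bbb2.
C3: an octave down reaches C, and 13 semitones makes it Cb2.
An augmented octave down from A#4 gives A3.

C2 Cb3 Bbb2 Cb2 A3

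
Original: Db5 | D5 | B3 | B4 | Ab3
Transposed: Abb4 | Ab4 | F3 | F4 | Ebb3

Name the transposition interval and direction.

down an augmented fourth

Take the first pair: Db5 → Abb4. D to A spans 4 letter names, so the interval is some kind of fourth.
Abb4 to Db5 is 6 semitones, which makes it an augmented fourth; the second version is lower, so the direction is down.
Checking another pair — Ab3 → Ebb3 — gives the same interval.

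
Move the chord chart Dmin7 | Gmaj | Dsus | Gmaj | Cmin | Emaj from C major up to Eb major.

C major up to Eb major is a minor third; each chord root moves by that interval while the quality stays the same.
Dmin7: root D up a minor third → F, giving Fmin7.
Gmaj: root G up a minor third → Bb, giving Bbmaj.
Dsus: root D up a minor third → F, giving Fsus.
Gmaj: root G up a minor third → Bb, giving Bbmaj.
Cmin: root C up a minor third → Eb, giving Ebmin.
Emaj: root E up a minor third → G, giving Gmaj.

Fmin7 Bbmaj Fsus Bbmaj Ebmin Gmaj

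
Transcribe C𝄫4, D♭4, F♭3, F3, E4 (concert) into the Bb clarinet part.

Dbb4 Eb4 Gb3 G3 F#4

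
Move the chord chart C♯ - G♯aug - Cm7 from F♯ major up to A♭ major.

F♯ major up to A♭ major is a diminished third; each chord root moves by that interval while the quality stays the same.
C♯: root C♯ up a diminished third → Eb, giving Eb.
G♯aug: root G♯ up a diminished third → Bb, giving Bbaug.
Cm7: root C up a diminished third → Ebb, giving Ebbm7.

Eb Bbaug Ebbm7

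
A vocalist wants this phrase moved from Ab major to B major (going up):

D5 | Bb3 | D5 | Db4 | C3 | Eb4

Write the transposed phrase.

From Ab up to B is an augmented second; apply that to each pitch.
D5 -> E#5
Bb3 -> C#4
D5 -> E#5
Db4 -> E4
C3 -> D#3
Eb4 -> F#4

E#5 C#4 E#5 E4 D#3 F#4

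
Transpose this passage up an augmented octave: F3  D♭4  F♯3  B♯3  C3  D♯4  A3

F#4 D5 F##4 B##4 C#4 D##5 A#4

F3 up an augmented octave is F#4.
Db4 up an augmented octave is D5.
F#3 up an augmented octave is F##4.
An augmented octave up from B#3 gives B##4.
C3 up an augmented octave is C#4.
D#4: an octave up reaches D, and 13 semitones makes it D##5.
An augmented octave up from A3 gives A#4.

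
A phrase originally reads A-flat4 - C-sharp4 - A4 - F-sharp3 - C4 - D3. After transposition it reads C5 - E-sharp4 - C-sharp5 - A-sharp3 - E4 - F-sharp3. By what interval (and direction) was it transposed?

up a major third

Take the first pair: Ab4 → C5. A to C spans 3 letter names, so the interval is some kind of third.
Ab4 to C5 is 4 semitones, which makes it a major third; the second version is higher, so the direction is up.
Checking another pair — D3 → F#3 — gives the same interval.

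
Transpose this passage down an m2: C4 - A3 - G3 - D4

C4 -> B3
A3 -> G#3
G3 -> F#3
D4 -> C#4

B3 G#3 F#3 C#4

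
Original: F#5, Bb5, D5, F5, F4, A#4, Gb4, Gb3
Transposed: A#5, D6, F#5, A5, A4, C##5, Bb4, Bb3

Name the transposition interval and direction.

Take the first pair: F#5 → A#5. F to A spans 3 letter names, so the interval is some kind of third.
F#5 to A#5 is 4 semitones, which makes it a major third; the second version is higher, so the direction is up.
Checking another pair — Gb3 → Bb3 — gives the same interval.

up a major third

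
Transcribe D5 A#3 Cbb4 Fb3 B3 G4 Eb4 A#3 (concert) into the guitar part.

Written C4 sounds as C3 on the guitar, so concert pitches are written a perfect octave up.
D5 -> D6
A#3 -> A#4
Cbb4 -> Cbb5
Fb3 -> Fb4
B3 -> B4
G4 -> G5
Eb4 -> Eb5
A#3 -> A#4

D6 A#4 Cbb5 Fb4 B4 G5 Eb5 A#4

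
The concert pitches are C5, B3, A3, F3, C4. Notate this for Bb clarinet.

The Bb clarinet sounds a major second below written, so the written part must be a major second above concert — transpose each note up.
C5 to D5
B3 to C#4
A3 to B3
F3 to G3
C4 to D4

D5 C#4 B3 G3 D4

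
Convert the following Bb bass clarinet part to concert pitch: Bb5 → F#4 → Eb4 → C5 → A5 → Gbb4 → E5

Ab4 E3 Db3 Bb3 G4 Fbb3 D4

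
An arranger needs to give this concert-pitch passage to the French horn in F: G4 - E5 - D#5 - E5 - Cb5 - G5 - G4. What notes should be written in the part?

D5 B5 A#5 B5 Gb5 D6 D5

The French horn in F sounds a perfect fifth below written, so the written part must be a perfect fifth above concert — transpose each note up.
G4 becomes D5
E5 becomes B5
D#5 becomes A#5
E5 becomes B5
Cb5 becomes Gb5
G5 becomes D6
G4 becomes D5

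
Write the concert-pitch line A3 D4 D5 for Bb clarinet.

B3 E4 E5

The Bb clarinet sounds a major second below written, so the written part must be a major second above concert — transpose each note up.
A3 gives B3
D4 gives E4
D5 gives E5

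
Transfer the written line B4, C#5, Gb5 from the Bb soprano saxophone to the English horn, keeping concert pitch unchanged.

E5 F#5 Cb6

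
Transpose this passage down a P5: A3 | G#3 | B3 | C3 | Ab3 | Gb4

A perfect fifth down from A3 gives D3.
A perfect fifth down from G#3 gives C#3.
A perfect fifth down from B3 gives E3.
C3: a fifth down reaches F, and 7 semitones makes it F2.
A perfect fifth down from Ab3 gives Db3.
A perfect fifth down from Gb4 gives Cb4.

D3 C#3 E3 F2 Db3 Cb4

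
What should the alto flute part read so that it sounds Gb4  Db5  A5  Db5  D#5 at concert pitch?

Written C4 sounds as G3 on the alto flute, so concert pitches are written a perfect fourth up.
Gb4 gives Cb5
Db5 gives Gb5
A5 gives D6
Db5 gives Gb5
D#5 gives G#5

Cb5 Gb5 D6 Gb5 G#5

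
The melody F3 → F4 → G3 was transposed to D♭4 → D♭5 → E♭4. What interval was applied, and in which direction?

From F3 to Db4 is 6 letter names — a sixth of some quality.
F3 to Db4 is 8 semitones, which makes it a minor sixth; the second version is higher, so the direction is up.
Checking another pair — G3 → Eb4 — gives the same interval.

up a minor sixth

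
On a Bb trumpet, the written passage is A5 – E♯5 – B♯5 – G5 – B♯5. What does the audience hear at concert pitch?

G5 D#5 A#5 F5 A#5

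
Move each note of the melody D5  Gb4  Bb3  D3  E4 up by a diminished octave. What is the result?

Db6 Gbb5 Bbb4 Db4 Eb5

D5: an octave up reaches D, and 11 semitones makes it Db6.
A diminished octave up from Gb4 gives Gbb5.
Bb3: an octave up reaches B, and 11 semitones makes it Bbb4.
A diminished octave up from D3 gives Db4.
E4: an octave up reaches E, and 11 semitones makes it Eb5.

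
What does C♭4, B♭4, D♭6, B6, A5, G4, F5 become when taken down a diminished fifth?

Cb4 becomes F3
Bb4 becomes E4
Db6 becomes G5
B6 becomes E#6
A5 becomes D#5
G4 becomes C#4
F5 becomes B4

F3 E4 G5 E#6 D#5 C#4 B4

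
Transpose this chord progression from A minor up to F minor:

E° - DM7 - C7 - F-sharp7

A minor up to F minor is a minor sixth; each chord root moves by that interval while the quality stays the same.
E°: root E up a minor sixth → C, giving C°.
DM7: root D up a minor sixth → Bb, giving BbM7.
C7: root C up a minor sixth → Ab, giving Ab7.
F-sharp7: root F-sharp up a minor sixth → D, giving D7.

C° BbM7 Ab7 D7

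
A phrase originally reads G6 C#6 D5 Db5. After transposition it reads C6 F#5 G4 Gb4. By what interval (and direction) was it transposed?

From G6 to C6 is 5 letter names — a fifth of some quality.
C6 to G6 is 7 semitones, which makes it a perfect fifth; the second version is lower, so the direction is down.
Checking another pair — Db5 → Gb4 — gives the same interval.

down a perfect fifth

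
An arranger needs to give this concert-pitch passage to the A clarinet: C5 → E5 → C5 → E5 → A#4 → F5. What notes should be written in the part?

Eb5 G5 Eb5 G5 C#5 Ab5

The A clarinet sounds a minor third below written, so the written part must be a minor third above concert — transpose each note up.
C5 -> Eb5
E5 -> G5
C5 -> Eb5
E5 -> G5
A#4 -> C#5
F5 -> Ab5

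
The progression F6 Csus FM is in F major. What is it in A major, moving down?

A6 Esus AM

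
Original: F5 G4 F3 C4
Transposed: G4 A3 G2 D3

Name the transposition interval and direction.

down a minor seventh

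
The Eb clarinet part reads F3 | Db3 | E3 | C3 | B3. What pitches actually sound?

Written C4 on the Eb clarinet sounds as Eb4, a minor third higher; apply that shift to every note.
F3 becomes Ab3
Db3 becomes Fb3
E3 becomes G3
C3 becomes Eb3
B3 becomes D4

Ab3 Fb3 G3 Eb3 D4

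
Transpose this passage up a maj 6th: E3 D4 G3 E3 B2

E3: a sixth up reaches C, and 9 semitones makes it C#4.
A major sixth up from D4 gives B4.
A major sixth up from G3 gives E4.
E3 up a major sixth is C#4.
B2 up a major sixth is G#3.

C#4 B4 E4 C#4 G#3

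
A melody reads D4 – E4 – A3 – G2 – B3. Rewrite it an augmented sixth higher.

B#4 C##5 F##4 E#3 G##4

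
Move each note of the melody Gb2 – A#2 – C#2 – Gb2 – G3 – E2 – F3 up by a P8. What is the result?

Gb3 A#3 C#3 Gb3 G4 E3 F4

A perfect octave up from Gb2 gives Gb3.
A perfect octave up from A#2 gives A#3.
A perfect octave up from C#2 gives C#3.
Gb2: an octave up reaches G, and 12 semitones makes it Gb3.
G3: an octave up reaches G, and 12 semitones makes it G4.
E2: an octave up reaches E, and 12 semitones makes it E3.
A perfect octave up from F3 gives F4.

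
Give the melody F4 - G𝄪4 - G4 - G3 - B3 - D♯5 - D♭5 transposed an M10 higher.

A5 B##5 B5 B4 D#5 F##6 F6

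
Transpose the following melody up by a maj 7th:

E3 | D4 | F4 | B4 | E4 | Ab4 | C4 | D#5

D#4 C#5 E5 A#5 D#5 G5 B4 C##6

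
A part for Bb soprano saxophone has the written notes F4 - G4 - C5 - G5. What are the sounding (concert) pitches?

The Bb soprano saxophone sounds a major second below written, so transpose each written note down a major second.
F4 -> Eb4
G4 -> F4
C5 -> Bb4
G5 -> F5

Eb4 F4 Bb4 F5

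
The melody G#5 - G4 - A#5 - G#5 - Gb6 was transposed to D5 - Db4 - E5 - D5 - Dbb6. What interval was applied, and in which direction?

Take the first pair: G#5 → D5. G to D spans 4 letter names, so the interval is some kind of fourth.
D5 to G#5 is 6 semitones, which makes it an augmented fourth; the second version is lower, so the direction is down.
Checking another pair — Gb6 → Dbb6 — gives the same interval.

down an augmented fourth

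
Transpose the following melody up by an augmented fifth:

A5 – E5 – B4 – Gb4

E#6 B#5 F##5 D5

A5 gives E#6
E5 gives B#5
B4 gives F##5
Gb4 gives D5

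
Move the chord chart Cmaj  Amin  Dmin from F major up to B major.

F#maj D#min G#min

F major up to B major is an augmented fourth; each chord root moves by that interval while the quality stays the same.
Cmaj: root C up an augmented fourth → F#, giving F#maj.
Amin: root A up an augmented fourth → D#, giving D#min.
Dmin: root D up an augmented fourth → G#, giving G#min.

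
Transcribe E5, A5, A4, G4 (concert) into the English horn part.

B5 E6 E5 D5

Written C4 sounds as F3 on the English horn, so concert pitches are written a perfect fifth up.
E5 becomes B5
A5 becomes E6
A4 becomes E5
G4 becomes D5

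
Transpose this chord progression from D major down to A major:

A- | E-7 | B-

E- B-7 F#-

D major down to A major is a perfect fourth; each chord root moves by that interval while the quality stays the same.
A-: root A down a perfect fourth → E, giving E-.
E-7: root E down a perfect fourth → B, giving B-7.
B-: root B down a perfect fourth → F#, giving F#-.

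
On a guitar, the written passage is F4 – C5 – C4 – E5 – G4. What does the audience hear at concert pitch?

F3 C4 C3 E4 G3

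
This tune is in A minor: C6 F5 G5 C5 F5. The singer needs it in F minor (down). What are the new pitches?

From A down to F is a major third; apply that to each pitch.
C6 → Ab5
F5 → Db5
G5 → Eb5
C5 → Ab4
F5 → Db5

Ab5 Db5 Eb5 Ab4 Db5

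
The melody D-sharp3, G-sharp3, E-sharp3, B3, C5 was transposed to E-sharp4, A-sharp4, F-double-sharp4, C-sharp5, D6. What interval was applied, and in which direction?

up a major ninth

Take the first pair: D#3 → E#4. D to E spans 9 letter names, so the interval is some kind of ninth.
D#3 to E#4 is 14 semitones, which makes it a major ninth; the second version is higher, so the direction is up.
Checking another pair — C5 → D6 — gives the same interval.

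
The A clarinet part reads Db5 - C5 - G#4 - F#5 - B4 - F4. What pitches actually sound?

Bb4 A4 E#4 D#5 G#4 D4

Written C4 on the A clarinet sounds as A3, a minor third lower; apply that shift to every note.
Db5 -> Bb4
C5 -> A4
G#4 -> E#4
F#5 -> D#5
B4 -> G#4
F4 -> D4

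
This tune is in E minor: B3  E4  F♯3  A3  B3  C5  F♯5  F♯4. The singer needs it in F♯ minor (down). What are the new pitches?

C#3 F#3 G#2 B2 C#3 D4 G#4 G#3

E minor to F♯ minor down is a minor seventh, so every note moves down by that interval.
B3 to C#3
E4 to F#3
F#3 to G#2
A3 to B2
B3 to C#3
C5 to D4
F#5 to G#4
F#4 to G#3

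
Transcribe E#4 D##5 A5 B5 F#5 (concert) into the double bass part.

E#5 D##6 A6 B6 F#6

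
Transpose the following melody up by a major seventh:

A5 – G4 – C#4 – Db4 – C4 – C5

G#6 F#5 B#4 C5 B4 B5

A5 to G#6
G4 to F#5
C#4 to B#4
Db4 to C5
C4 to B4
C5 to B5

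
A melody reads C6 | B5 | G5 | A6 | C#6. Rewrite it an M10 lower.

Ab4 G4 Eb4 F5 A4

C6 → Ab4
B5 → G4
G5 → Eb4
A6 → F5
C#6 → A4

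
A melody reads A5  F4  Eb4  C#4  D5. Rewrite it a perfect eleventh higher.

D7 Bb5 Ab5 F#5 G6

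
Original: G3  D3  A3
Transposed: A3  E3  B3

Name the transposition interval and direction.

Take the first pair: G3 → A3. G to A spans 2 letter names, so the interval is some kind of second.
G3 to A3 is 2 semitones, which makes it a major second; the second version is higher, so the direction is up.
Checking another pair — A3 → B3 — gives the same interval.

up a major second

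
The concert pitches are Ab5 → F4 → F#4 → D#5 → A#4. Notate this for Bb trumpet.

Bb5 G4 G#4 E#5 B#4

Written C4 sounds as Bb3 on the Bb trumpet, so concert pitches are written a major second up.
Ab5 -> Bb5
F4 -> G4
F#4 -> G#4
D#5 -> E#5
A#4 -> B#4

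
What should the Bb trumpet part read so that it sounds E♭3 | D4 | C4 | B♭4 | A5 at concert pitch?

F3 E4 D4 C5 B5

Written C4 sounds as Bb3 on the Bb trumpet, so concert pitches are written a major second up.
Eb3 → F3
D4 → E4
C4 → D4
Bb4 → C5
A5 → B5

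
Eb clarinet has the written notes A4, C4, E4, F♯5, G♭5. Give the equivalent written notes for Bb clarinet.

D5 F4 A4 B5 Cb6

First find concert pitch: the Eb clarinet sounds a minor third above written, so A4 C4 E4 F♯5 G♭5 sounds C5 Eb4 G4 A5 Bbb5.
Then write for Bb clarinet: it sounds a major second below written, so the part must be a major second above concert.
C5 → D5
Eb4 → F4
G4 → A4
A5 → B5
Bbb5 → Cb6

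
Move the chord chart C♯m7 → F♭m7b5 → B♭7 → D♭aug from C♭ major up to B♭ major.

C♭ major up to B♭ major is a major seventh; each chord root moves by that interval while the quality stays the same.
C♯m7: root C♯ up a major seventh → B#, giving B#m7.
F♭m7b5: root F♭ up a major seventh → Eb, giving Ebm7b5.
B♭7: root B♭ up a major seventh → A, giving A7.
D♭aug: root D♭ up a major seventh → C, giving Caug.

B#m7 Ebm7b5 A7 Caug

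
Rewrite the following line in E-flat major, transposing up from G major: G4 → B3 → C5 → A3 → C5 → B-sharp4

Eb5 G4 Ab5 F4 Ab5 G#5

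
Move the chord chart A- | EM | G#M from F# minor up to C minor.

F# minor up to C minor is a diminished fifth; each chord root moves by that interval while the quality stays the same.
A-: root A up a diminished fifth → Eb, giving Eb-.
EM: root E up a diminished fifth → Bb, giving BbM.
G#M: root G# up a diminished fifth → D, giving DM.

Eb- BbM DM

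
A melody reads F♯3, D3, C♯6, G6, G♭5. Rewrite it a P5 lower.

B2 G2 F#5 C6 Cb5

F#3 -> B2
D3 -> G2
C#6 -> F#5
G6 -> C6
Gb5 -> Cb5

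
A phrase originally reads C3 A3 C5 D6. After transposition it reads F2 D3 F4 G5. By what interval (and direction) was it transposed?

down a perfect fifth

From C3 to F2 is 5 letter names — a fifth of some quality.
F2 to C3 is 7 semitones, which makes it a perfect fifth; the second version is lower, so the direction is down.
Checking another pair — D6 → G5 — gives the same interval.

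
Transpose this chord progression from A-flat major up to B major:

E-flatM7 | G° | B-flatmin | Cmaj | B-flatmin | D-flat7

A-flat major up to B major is an augmented second; each chord root moves by that interval while the quality stays the same.
E-flatM7: root E-flat up an augmented second → F#, giving F#M7.
G°: root G up an augmented second → A#, giving A#°.
B-flatmin: root B-flat up an augmented second → C#, giving C#min.
Cmaj: root C up an augmented second → D#, giving D#maj.
B-flatmin: root B-flat up an augmented second → C#, giving C#min.
D-flat7: root D-flat up an augmented second → E, giving E7.

F#M7 A#° C#min D#maj C#min E7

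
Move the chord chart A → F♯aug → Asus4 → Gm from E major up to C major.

E major up to C major is a minor sixth; each chord root moves by that interval while the quality stays the same.
A: root A up a minor sixth → F, giving F.
F♯aug: root F♯ up a minor sixth → D, giving Daug.
Asus4: root A up a minor sixth → F, giving Fsus4.
Gm: root G up a minor sixth → Eb, giving Ebm.

F Daug Fsus4 Ebm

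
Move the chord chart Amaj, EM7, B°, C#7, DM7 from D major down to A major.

Emaj BM7 F#° G#7 AM7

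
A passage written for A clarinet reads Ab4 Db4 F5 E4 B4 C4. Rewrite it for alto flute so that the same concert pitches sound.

First find concert pitch: the A clarinet sounds a minor third below written, so Ab4 Db4 F5 E4 B4 C4 sounds F4 Bb3 D5 C#4 G#4 A3.
Then write for alto flute: it sounds a perfect fourth below written, so the part must be a perfect fourth above concert.
F4 → Bb4
Bb3 → Eb4
D5 → G5
C#4 → F#4
G#4 → C#5
A3 → D4

Bb4 Eb4 G5 F#4 C#5 D4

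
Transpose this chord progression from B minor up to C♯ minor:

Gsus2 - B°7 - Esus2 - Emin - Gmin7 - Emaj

Asus2 C#°7 F#sus2 F#min Amin7 F#maj

B minor up to C♯ minor is a major second; each chord root moves by that interval while the quality stays the same.
Gsus2: root G up a major second → A, giving Asus2.
B°7: root B up a major second → C#, giving C#°7.
Esus2: root E up a major second → F#, giving F#sus2.
Emin: root E up a major second → F#, giving F#min.
Gmin7: root G up a major second → A, giving Amin7.
Emaj: root E up a major second → F#, giving F#maj.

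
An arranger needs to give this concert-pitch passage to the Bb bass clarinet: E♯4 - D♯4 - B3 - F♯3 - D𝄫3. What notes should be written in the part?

F##5 E#5 C#5 G#4 Ebb4

Written C4 sounds as Bb2 on the Bb bass clarinet, so concert pitches are written a major ninth up.
E#4 → F##5
D#4 → E#5
B3 → C#5
F#3 → G#4
Dbb3 → Ebb4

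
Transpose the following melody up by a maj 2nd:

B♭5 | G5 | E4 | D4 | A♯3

C6 A5 F#4 E4 B#3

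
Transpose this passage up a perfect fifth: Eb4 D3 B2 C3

Eb4 gives Bb4
D3 gives A3
B2 gives F#3
C3 gives G3

Bb4 A3 F#3 G3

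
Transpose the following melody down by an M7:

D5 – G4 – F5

Eb4 Ab3 Gb4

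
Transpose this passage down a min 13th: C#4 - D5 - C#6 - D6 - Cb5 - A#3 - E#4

A minor thirteenth down from C#4 gives E#2.
A minor thirteenth down from D5 gives F#3.
C#6: a thirteenth down reaches E, and 20 semitones makes it E#4.
A minor thirteenth down from D6 gives F#4.
A minor thirteenth down from Cb5 gives Eb3.
A#3 down a minor thirteenth is C##2.
E#4: a thirteenth down reaches G, and 20 semitones makes it G##2.

E#2 F#3 E#4 F#4 Eb3 C##2 G##2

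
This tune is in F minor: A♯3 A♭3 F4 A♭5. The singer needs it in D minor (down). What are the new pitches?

F##3 F3 D4 F5

F minor to D minor down is a minor third, so every note moves down by that interval.
A#3 -> F##3
Ab3 -> F3
F4 -> D4
Ab5 -> F5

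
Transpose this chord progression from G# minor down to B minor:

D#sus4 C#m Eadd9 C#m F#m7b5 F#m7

F#sus4 Em Gadd9 Em Am7b5 Am7

G# minor down to B minor is a major sixth; each chord root moves by that interval while the quality stays the same.
D#sus4: root D# down a major sixth → F#, giving F#sus4.
C#m: root C# down a major sixth → E, giving Em.
Eadd9: root E down a major sixth → G, giving Gadd9.
C#m: root C# down a major sixth → E, giving Em.
F#m7b5: root F# down a major sixth → A, giving Am7b5.
F#m7: root F# down a major sixth → A, giving Am7.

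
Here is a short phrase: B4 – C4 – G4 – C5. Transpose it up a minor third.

D5 Eb4 Bb4 Eb5

B4 -> D5
C4 -> Eb4
G4 -> Bb4
C5 -> Eb5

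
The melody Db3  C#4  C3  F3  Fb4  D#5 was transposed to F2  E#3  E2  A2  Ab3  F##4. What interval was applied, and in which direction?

down a minor sixth

From Db3 to F2 is 6 letter names — a sixth of some quality.
F2 to Db3 is 8 semitones, which makes it a minor sixth; the second version is lower, so the direction is down.
Checking another pair — D#5 → F##4 — gives the same interval.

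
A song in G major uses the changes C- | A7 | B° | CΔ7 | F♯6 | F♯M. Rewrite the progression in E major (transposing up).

A- F#7 G#° AΔ7 D#6 D#M

G major up to E major is a major sixth; each chord root moves by that interval while the quality stays the same.
C-: root C up a major sixth → A, giving A-.
A7: root A up a major sixth → F#, giving F#7.
B°: root B up a major sixth → G#, giving G#°.
CΔ7: root C up a major sixth → A, giving AΔ7.
F♯6: root F♯ up a major sixth → D#, giving D#6.
F♯M: root F♯ up a major sixth → D#, giving D#M.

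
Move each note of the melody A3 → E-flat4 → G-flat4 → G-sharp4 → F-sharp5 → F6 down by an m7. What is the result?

B2 F3 Ab3 A#3 G#4 G5

A3: a seventh down reaches B, and 10 semitones makes it B2.
Eb4 down a minor seventh is F3.
Gb4: a seventh down reaches A, and 10 semitones makes it Ab3.
G#4: a seventh down reaches A, and 10 semitones makes it A#3.
A minor seventh down from F#5 gives G#4.
A minor seventh down from F6 gives G5.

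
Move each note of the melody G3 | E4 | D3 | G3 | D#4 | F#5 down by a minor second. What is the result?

F#3 D#4 C#3 F#3 C##4 E#5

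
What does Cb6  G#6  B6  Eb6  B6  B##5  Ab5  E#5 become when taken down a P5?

A perfect fifth down from Cb6 gives Fb5.
G#6 down a perfect fifth is C#6.
A perfect fifth down from B6 gives E6.
Eb6 down a perfect fifth is Ab5.
B6 down a perfect fifth is E6.
A perfect fifth down from B##5 gives E##5.
A perfect fifth down from Ab5 gives Db5.
A perfect fifth down from E#5 gives A#4.

Fb5 C#6 E6 Ab5 E6 E##5 Db5 A#4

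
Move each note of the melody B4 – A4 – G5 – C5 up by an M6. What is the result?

G#5 F#5 E6 A5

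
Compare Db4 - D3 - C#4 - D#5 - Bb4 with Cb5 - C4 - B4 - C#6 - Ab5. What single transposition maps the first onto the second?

up a minor seventh

Take the first pair: Db4 → Cb5. D to C spans 7 letter names, so the interval is some kind of seventh.
Db4 to Cb5 is 10 semitones, which makes it a minor seventh; the second version is higher, so the direction is up.
Checking another pair — Bb4 → Ab5 — gives the same interval.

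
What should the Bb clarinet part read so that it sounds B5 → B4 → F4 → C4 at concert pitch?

Written C4 sounds as Bb3 on the Bb clarinet, so concert pitches are written a major second up.
B5 becomes C#6
B4 becomes C#5
F4 becomes G4
C4 becomes D4

C#6 C#5 G4 D4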